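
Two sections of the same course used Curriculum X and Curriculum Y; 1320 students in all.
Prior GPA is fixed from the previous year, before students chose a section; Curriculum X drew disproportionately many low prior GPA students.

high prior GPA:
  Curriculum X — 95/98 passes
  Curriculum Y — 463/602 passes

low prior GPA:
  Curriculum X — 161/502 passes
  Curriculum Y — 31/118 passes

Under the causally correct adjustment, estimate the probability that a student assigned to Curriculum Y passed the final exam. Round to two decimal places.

0.53

Curriculum X is higher inside every prior GPA band stratum but Curriculum Y is higher in aggregate. Whether to stratify depends on how prior GPA band relates to the teaching method.
Since prior GPA band is a pre-existing factor (not a product of the teaching method) and it affects the outcome on its own, it is a confounder. The stratified rates, not the pooled rate, identify the causal effect.
Standardising Curriculum Y to the population prior GPA band mix: 0.530·463/602 + 0.470·31/118 = 0.531.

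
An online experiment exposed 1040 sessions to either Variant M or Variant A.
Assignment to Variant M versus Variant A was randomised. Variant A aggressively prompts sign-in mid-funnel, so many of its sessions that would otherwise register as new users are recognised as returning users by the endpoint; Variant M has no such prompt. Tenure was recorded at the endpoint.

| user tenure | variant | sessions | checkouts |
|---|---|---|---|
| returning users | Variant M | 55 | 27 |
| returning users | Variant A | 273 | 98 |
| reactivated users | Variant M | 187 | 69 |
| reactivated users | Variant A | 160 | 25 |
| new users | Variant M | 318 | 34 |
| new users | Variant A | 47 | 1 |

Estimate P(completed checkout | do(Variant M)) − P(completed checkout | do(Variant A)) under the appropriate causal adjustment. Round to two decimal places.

-0.03

Stratifying would compare variants among sessions the variants themselves sorted into user tenure groups — a form of selection on an intermediate. The unconditioned pooled rates give the total causal effect.
The causal difference is the pooled difference: 0.232 − 0.258 = -0.026.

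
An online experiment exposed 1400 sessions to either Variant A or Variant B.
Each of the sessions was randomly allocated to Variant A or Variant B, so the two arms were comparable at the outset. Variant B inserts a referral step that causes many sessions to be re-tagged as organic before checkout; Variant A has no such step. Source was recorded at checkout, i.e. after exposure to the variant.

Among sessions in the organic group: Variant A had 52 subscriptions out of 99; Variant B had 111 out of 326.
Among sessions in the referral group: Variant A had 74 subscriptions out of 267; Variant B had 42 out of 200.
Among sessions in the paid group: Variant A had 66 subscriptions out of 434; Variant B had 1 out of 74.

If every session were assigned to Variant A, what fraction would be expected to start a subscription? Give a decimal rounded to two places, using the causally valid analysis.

The traffic source-specific comparison favours Variant A throughout, but the pooled figures favour Variant B. The question is whether to condition on traffic source.
Traffic source lies on the pathway variant → traffic source → outcome, so adjusting for it blocks the indirect effect. For the total causal effect of variant, use the unadjusted pooled rates.
So P(outcome | do(Variant A)) is just the pooled rate for Variant A: 192/800 = 0.240.

0.24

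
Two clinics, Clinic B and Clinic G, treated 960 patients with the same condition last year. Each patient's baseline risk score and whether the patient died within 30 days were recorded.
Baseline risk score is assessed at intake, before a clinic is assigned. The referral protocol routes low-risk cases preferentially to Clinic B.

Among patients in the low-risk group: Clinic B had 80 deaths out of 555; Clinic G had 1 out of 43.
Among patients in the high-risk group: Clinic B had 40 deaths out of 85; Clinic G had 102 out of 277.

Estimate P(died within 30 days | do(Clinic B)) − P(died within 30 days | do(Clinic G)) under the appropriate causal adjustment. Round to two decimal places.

Baseline risk score differs across clinics for reasons unrelated to any effect of the clinic itself, and it separately predicts the outcome — a classic confounder. We must compare within baseline risk score levels.
Adjusting over the population distribution of baseline risk score: 0.623·(0.144−0.023) + 0.377·(0.471−0.368) = +0.114.

+0.11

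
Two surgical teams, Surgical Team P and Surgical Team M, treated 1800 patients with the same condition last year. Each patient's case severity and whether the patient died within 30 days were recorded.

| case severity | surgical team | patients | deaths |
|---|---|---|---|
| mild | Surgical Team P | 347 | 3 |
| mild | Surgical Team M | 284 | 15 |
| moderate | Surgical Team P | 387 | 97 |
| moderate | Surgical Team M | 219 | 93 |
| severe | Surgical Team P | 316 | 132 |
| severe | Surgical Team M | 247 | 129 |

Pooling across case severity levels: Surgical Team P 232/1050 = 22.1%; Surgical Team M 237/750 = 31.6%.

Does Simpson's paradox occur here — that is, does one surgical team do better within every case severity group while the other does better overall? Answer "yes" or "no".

no

Within each case severity level (mild 0.9% vs 5.3%; moderate 25.1% vs 42.5%; severe 41.8% vs 52.2%), Surgical Team P has the lower rate every time. Pooled: 22.1% vs 31.6% — Surgical Team P has the lower rate overall. They agree.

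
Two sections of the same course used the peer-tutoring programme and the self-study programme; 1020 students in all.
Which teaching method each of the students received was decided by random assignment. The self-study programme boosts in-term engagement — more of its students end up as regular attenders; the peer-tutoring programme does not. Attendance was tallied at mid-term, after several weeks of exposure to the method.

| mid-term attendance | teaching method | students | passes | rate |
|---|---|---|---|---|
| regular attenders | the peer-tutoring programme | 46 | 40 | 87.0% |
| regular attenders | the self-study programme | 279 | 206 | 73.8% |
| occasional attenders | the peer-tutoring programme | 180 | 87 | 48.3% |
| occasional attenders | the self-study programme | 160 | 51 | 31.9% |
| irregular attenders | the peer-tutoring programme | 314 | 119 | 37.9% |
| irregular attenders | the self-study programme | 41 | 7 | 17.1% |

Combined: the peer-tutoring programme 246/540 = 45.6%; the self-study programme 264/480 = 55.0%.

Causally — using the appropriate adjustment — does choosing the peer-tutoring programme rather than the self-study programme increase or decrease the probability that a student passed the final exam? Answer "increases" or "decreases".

Mid-term attendance is recorded after the teaching method and is itself shifted by it — it sits on the causal path from teaching method to outcome. Conditioning on a mediator would strip out part of the effect we want; the pooled comparison gives the total causal effect.
Pooled: the peer-tutoring programme 45.6% vs the self-study programme 55.0%; the self-study programme is higher overall.

decreases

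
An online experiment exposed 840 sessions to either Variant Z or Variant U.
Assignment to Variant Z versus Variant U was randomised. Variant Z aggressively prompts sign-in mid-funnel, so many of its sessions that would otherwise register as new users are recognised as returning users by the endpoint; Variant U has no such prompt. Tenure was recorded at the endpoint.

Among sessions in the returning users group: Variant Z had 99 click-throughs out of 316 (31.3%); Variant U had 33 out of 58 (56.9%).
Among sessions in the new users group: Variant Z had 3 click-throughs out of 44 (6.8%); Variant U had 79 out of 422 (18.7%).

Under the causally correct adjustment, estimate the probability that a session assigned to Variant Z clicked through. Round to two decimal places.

Because the variant influences user tenure, user tenure is a post-treatment mediator, not a confounder. Stratifying on it would bias the estimate; the causal effect is the crude pooled difference.
So P(outcome | do(Variant Z)) is just the pooled rate for Variant Z: 102/360 = 0.283.

0.28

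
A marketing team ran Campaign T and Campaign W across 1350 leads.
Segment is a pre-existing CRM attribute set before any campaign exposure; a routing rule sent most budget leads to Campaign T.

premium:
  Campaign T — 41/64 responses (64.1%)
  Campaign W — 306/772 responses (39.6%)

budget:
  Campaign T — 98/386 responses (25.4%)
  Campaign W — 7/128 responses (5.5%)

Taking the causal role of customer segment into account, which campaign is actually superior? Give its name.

Customer segment differs across campaigns for reasons unrelated to any effect of the campaign itself, and it separately predicts the outcome — a classic confounder. We must compare within customer segment levels.
Within each level — premium: 64.1% vs 39.6%; budget: 25.4% vs 5.5% — Campaign T is higher every time.

Campaign T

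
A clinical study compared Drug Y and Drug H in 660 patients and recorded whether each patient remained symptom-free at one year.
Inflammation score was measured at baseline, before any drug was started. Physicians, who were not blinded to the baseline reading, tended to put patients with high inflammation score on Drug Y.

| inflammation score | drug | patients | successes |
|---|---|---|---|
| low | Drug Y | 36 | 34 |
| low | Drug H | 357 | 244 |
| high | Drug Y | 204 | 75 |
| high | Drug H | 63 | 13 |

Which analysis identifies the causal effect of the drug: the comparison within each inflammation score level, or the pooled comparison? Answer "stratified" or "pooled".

Drug Y is higher inside every inflammation score stratum but Drug H is higher in aggregate. Whether to stratify depends on how inflammation score relates to the drug.
Here inflammation score is a common cause — it drives both which drug a case falls under and the outcome. The crude comparison mixes populations; the stratum-specific rates are the causally relevant ones.
Within each level — low: 94.4% vs 68.3%; high: 36.8% vs 20.6% — Drug Y is higher every time.

stratified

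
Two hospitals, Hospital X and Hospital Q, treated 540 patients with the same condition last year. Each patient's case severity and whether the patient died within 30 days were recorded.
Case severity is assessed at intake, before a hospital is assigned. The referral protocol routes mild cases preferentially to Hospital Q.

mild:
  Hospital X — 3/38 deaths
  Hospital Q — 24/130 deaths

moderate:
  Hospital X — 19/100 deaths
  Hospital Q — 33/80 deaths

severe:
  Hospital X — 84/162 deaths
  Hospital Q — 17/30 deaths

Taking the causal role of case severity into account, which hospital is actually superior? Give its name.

Hospital X

Hospital X is lower inside every case severity stratum but Hospital Q is lower in aggregate. Whether to stratify depends on how case severity relates to the hospital.
The imbalance in case severity arose from how patients were allocated, not from anything the hospital did; and case severity independently affects the outcome. The pooled gap is confounded — condition on case severity.
Within each level — mild: 7.9% vs 18.5%; moderate: 19.0% vs 41.2%; severe: 51.9% vs 56.7% — Hospital X is lower every time.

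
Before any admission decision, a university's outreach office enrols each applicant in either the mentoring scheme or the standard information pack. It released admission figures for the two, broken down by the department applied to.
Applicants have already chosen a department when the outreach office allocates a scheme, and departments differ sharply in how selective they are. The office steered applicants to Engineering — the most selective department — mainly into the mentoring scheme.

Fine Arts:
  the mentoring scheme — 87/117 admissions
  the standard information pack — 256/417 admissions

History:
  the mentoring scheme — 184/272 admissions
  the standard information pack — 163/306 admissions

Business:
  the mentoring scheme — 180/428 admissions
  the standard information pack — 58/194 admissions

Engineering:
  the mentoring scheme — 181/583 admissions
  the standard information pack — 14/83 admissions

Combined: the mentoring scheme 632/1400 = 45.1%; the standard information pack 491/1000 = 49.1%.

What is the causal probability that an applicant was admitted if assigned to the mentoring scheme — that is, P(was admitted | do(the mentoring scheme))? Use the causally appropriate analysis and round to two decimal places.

The department-specific comparison favours the mentoring scheme throughout, but the pooled figures favour the standard information pack. The question is whether to condition on department.
Department differs across outreach schemes for reasons unrelated to any effect of the outreach scheme itself, and it separately predicts the outcome — a classic confounder. We must compare within department levels.
Standardising the mentoring scheme to the population department mix: 0.223·87/117 + 0.241·184/272 + 0.259·180/428 + 0.278·181/583 = 0.524.

0.52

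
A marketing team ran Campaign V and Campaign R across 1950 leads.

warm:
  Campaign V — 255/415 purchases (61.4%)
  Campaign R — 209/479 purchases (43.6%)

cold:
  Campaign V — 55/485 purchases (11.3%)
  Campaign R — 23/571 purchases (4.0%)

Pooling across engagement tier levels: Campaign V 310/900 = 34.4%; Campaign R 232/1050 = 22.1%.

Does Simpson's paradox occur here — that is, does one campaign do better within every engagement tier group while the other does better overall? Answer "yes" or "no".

Within each engagement tier level (warm 61.4% vs 43.6%; cold 11.3% vs 4.0%), Campaign V has the higher rate every time. Pooled: 34.4% vs 22.1% — Campaign V has the higher rate overall. They agree.

no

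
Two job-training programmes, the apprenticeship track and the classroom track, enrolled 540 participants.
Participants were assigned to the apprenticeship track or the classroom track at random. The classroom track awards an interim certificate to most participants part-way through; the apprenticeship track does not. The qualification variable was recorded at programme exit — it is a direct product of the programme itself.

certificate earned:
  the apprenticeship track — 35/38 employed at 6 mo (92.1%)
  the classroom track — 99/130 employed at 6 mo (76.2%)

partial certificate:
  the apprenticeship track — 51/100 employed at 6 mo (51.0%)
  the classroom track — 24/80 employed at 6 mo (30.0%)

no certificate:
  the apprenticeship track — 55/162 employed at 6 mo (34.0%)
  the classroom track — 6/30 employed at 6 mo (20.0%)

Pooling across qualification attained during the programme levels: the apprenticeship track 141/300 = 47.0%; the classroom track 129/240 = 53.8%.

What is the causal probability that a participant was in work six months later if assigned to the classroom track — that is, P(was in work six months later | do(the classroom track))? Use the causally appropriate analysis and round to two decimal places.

Qualification attained during the programme is downstream of the programme. One should not condition on a consequence of treatment, so the overall rates are the right comparison.
So P(outcome | do(the classroom track)) is just the pooled rate for the classroom track: 129/240 = 0.537.

0.54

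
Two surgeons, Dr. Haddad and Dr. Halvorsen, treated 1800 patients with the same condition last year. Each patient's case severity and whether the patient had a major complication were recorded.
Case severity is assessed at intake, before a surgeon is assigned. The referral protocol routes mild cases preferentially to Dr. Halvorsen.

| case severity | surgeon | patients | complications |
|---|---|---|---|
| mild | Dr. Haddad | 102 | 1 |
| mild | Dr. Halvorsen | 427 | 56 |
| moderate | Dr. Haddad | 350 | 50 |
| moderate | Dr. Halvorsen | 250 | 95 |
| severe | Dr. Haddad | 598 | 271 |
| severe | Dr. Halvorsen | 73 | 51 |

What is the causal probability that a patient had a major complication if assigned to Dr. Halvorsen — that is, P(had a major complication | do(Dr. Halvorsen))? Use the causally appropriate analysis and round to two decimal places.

0.43

Case severity satisfies the back-door criterion: it is not a descendant of the surgeon, and it blocks the spurious path from surgeon to outcome. Adjusting for it (i.e., using the within-case severity rates) gives the causal effect.
Standardising Dr. Halvorsen to the population case severity mix: 0.294·56/427 + 0.333·95/250 + 0.373·51/73 = 0.426.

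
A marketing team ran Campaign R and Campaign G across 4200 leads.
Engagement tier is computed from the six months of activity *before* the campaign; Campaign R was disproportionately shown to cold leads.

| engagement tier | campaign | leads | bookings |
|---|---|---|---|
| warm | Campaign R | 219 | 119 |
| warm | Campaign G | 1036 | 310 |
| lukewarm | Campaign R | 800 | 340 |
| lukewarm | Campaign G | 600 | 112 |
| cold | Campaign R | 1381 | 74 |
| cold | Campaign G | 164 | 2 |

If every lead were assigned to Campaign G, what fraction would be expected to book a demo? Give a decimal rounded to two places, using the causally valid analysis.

Campaign R is higher inside every engagement tier stratum but Campaign G is higher in aggregate. Whether to stratify depends on how engagement tier relates to the campaign.
The imbalance in engagement tier arose from how leads were allocated, not from anything the campaign did; and engagement tier independently affects the outcome. The pooled gap is confounded — condition on engagement tier.
Standardising Campaign G to the population engagement tier mix: 0.299·310/1036 + 0.333·112/600 + 0.368·2/164 = 0.156.

0.16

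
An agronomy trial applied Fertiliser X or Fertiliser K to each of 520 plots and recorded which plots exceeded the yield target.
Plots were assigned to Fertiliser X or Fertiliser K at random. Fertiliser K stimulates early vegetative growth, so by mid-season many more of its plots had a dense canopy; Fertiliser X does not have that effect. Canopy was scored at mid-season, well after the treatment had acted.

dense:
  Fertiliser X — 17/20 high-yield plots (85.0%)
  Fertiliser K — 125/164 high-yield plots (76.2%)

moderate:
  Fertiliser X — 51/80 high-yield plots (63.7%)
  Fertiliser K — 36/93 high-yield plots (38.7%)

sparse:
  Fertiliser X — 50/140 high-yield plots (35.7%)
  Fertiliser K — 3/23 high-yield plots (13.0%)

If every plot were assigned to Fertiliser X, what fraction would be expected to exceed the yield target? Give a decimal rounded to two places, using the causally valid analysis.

0.49

Mid-season canopy here is a post-treatment variable shaped by the fertiliser; conditioning on it would introduce bias rather than remove it. The overall comparison is the causal one.
So P(outcome | do(Fertiliser X)) is just the pooled rate for Fertiliser X: 118/240 = 0.492.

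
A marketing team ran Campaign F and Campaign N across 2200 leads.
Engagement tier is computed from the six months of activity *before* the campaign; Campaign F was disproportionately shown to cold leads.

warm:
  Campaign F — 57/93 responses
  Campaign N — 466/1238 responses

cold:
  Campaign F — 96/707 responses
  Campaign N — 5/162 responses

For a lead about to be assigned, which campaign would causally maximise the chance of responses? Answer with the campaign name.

Campaign F

Campaign F is higher inside every engagement tier stratum but Campaign N is higher in aggregate. Whether to stratify depends on how engagement tier relates to the campaign.
Engagement tier satisfies the back-door criterion: it is not a descendant of the campaign, and it blocks the spurious path from campaign to outcome. Adjusting for it (i.e., using the within-engagement tier rates) gives the causal effect.
Within each level — warm: 61.3% vs 37.6%; cold: 13.6% vs 3.1% — Campaign F is higher every time.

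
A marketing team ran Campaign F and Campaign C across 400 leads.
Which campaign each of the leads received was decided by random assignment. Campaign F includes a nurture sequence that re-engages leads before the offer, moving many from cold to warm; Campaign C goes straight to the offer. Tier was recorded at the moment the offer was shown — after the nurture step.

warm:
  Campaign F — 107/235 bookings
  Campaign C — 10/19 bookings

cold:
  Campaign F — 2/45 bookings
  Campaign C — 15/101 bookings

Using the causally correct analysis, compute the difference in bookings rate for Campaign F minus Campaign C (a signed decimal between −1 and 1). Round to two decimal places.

+0.18

The engagement tier-specific comparison favours Campaign C throughout, but the pooled figures favour Campaign F. The question is whether to condition on engagement tier.
Engagement tier is recorded after the campaign and is itself shifted by it — it sits on the causal path from campaign to outcome. Conditioning on a mediator would strip out part of the effect we want; the pooled comparison gives the total causal effect.
The causal difference is the pooled difference: 0.389 − 0.208 = +0.181.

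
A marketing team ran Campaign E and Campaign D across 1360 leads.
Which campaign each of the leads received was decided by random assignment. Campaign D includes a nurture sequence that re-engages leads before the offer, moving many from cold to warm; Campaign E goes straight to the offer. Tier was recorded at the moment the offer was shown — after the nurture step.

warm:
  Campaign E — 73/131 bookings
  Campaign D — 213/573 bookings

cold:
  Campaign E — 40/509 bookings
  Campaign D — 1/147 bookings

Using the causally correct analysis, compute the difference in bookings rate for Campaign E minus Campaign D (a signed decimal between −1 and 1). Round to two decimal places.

-0.12

Engagement tier is recorded after the campaign and is itself shifted by it — it sits on the causal path from campaign to outcome. Conditioning on a mediator would strip out part of the effect we want; the pooled comparison gives the total causal effect.
The causal difference is the pooled difference: 0.177 − 0.297 = -0.121.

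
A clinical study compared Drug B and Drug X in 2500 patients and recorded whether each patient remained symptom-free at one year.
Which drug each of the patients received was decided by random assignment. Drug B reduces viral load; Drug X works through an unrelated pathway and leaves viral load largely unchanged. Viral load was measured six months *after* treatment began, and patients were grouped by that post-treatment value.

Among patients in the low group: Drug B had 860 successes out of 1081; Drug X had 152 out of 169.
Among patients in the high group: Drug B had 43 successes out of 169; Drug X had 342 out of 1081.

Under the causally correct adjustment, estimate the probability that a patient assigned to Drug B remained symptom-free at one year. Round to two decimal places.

0.72

The viral load-specific comparison favours Drug X throughout, but the pooled figures favour Drug B. The question is whether to condition on viral load.
Viral load is recorded after the drug and is itself shifted by it — it sits on the causal path from drug to outcome. Conditioning on a mediator would strip out part of the effect we want; the pooled comparison gives the total causal effect.
So P(outcome | do(Drug B)) is just the pooled rate for Drug B: 903/1250 = 0.722.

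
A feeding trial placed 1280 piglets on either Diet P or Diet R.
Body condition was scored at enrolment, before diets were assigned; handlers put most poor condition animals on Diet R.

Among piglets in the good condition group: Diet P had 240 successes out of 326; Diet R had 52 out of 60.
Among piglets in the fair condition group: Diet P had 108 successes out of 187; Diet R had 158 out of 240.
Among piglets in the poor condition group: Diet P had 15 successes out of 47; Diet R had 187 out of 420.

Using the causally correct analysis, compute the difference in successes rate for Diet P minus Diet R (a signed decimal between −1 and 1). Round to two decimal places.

-0.11

The stratified and pooled comparisons disagree (Diet R wins within each starting body condition; Diet P wins overall), so the answer turns on the causal role of starting body condition.
Here starting body condition is a common cause — it drives both which diet a case falls under and the outcome. The crude comparison mixes populations; the stratum-specific rates are the causally relevant ones.
Adjusting over the population distribution of starting body condition: 0.302·(0.736−0.867) + 0.334·(0.578−0.658) + 0.365·(0.319−0.445) = -0.112.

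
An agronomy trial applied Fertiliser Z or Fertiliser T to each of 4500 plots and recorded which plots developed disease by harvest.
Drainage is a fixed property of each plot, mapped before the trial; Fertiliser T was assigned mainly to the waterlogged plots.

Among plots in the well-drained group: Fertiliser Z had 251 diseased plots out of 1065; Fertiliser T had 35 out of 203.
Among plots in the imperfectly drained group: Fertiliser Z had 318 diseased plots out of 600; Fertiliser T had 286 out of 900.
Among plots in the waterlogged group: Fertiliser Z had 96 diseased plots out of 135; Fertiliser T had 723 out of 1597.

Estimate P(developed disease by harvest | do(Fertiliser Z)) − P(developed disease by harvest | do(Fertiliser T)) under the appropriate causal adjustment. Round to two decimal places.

+0.19

Nothing the fertiliser does changes field drainage; the imbalance is an allocation artefact. With field drainage also predicting the outcome, the pooled figure is confounded, and the within-stratum comparison is the causal one.
Adjusting over the population distribution of field drainage: 0.282·(0.236−0.172) + 0.333·(0.530−0.318) + 0.385·(0.711−0.453) = +0.188.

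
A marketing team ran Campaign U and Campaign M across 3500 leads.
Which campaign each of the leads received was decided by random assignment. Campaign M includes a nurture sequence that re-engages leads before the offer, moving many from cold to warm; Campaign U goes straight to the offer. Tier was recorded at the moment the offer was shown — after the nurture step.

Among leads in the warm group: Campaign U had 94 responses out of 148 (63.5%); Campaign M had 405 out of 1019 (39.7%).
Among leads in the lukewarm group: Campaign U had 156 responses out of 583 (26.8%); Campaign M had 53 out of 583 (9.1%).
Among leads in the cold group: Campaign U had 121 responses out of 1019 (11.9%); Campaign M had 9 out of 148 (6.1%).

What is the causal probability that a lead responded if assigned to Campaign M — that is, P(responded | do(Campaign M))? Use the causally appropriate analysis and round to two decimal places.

The engagement tier-specific comparison favours Campaign U throughout, but the pooled figures favour Campaign M. The question is whether to condition on engagement tier.
Because the campaign influences engagement tier, engagement tier is a post-treatment mediator, not a confounder. Stratifying on it would bias the estimate; the causal effect is the crude pooled difference.
So P(outcome | do(Campaign M)) is just the pooled rate for Campaign M: 467/1750 = 0.267.

0.27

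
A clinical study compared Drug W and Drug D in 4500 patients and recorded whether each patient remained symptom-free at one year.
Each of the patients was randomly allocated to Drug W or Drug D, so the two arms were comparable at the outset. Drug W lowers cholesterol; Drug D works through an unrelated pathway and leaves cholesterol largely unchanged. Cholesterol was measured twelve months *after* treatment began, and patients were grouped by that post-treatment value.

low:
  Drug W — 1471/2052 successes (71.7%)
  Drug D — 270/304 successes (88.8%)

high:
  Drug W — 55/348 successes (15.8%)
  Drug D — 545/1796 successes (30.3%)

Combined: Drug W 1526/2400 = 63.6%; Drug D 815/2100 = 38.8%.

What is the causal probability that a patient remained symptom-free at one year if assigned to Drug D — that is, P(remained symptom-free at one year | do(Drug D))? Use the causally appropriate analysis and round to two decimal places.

Cholesterol is downstream of the drug. One should not condition on a consequence of treatment, so the overall rates are the right comparison.
So P(outcome | do(Drug D)) is just the pooled rate for Drug D: 815/2100 = 0.388.

0.39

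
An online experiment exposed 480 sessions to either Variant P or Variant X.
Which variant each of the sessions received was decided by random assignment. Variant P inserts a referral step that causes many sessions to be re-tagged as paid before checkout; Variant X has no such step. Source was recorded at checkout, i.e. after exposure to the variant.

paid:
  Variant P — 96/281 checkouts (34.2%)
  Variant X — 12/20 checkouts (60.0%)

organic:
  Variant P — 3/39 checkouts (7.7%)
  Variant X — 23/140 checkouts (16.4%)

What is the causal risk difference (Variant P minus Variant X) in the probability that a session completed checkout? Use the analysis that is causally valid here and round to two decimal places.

+0.09

The stratified and pooled comparisons disagree (Variant X wins within each traffic source; Variant P wins overall), so the answer turns on the causal role of traffic source.
The distribution of traffic source is itself part of what the variant does — it is an intermediate outcome. Holding it fixed would remove that part of the effect; the total effect is the pooled difference.
The causal difference is the pooled difference: 0.309 − 0.219 = +0.091.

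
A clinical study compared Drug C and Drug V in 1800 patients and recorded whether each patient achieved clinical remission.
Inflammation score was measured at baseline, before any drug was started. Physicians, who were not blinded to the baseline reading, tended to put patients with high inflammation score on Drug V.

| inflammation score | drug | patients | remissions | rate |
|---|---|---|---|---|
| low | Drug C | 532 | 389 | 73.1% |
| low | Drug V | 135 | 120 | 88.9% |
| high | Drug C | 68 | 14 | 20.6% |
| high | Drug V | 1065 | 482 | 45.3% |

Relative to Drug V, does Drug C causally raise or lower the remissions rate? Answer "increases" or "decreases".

decreases

Nothing the drug does changes inflammation score; the imbalance is an allocation artefact. With inflammation score also predicting the outcome, the pooled figure is confounded, and the within-stratum comparison is the causal one.
Within each level — low: 73.1% vs 88.9%; high: 20.6% vs 45.3% — Drug V is higher every time.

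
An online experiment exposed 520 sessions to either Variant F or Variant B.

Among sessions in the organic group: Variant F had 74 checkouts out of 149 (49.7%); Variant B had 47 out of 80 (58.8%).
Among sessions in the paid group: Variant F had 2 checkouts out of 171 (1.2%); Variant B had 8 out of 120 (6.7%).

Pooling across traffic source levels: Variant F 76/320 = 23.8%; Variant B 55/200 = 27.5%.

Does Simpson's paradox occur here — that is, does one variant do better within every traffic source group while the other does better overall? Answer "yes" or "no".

no

Within each traffic source level (organic 49.7% vs 58.8%; paid 1.2% vs 6.7%), Variant B has the higher rate every time. Pooled: 23.8% vs 27.5% — Variant B has the higher rate overall. They agree.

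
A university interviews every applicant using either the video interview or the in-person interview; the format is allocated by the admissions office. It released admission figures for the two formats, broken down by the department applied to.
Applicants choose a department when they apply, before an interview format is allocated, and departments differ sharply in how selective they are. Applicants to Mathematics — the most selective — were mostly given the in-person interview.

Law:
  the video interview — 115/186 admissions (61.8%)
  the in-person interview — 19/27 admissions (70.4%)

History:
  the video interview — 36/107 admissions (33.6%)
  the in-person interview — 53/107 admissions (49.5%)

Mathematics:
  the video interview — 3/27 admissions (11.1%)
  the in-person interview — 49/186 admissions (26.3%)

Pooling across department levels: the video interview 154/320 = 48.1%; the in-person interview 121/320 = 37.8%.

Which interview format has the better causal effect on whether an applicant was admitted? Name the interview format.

the in-person interview

Since department is a pre-existing factor (not a product of the interview format) and it affects the outcome on its own, it is a confounder. The stratified rates, not the pooled rate, identify the causal effect.
Within each level — Law: 61.8% vs 70.4%; History: 33.6% vs 49.5%; Mathematics: 11.1% vs 26.3% — the in-person interview is higher every time.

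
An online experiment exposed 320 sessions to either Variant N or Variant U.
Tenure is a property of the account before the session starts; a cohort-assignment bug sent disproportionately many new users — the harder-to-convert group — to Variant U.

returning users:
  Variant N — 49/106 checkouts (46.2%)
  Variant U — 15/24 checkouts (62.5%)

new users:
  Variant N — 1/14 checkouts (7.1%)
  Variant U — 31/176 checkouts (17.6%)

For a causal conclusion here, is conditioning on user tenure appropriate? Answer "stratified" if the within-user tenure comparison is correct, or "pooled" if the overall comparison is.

stratified

Since user tenure is a pre-existing factor (not a product of the variant) and it affects the outcome on its own, it is a confounder. The stratified rates, not the pooled rate, identify the causal effect.
Within each level — returning users: 46.2% vs 62.5%; new users: 7.1% vs 17.6% — Variant U is higher every time.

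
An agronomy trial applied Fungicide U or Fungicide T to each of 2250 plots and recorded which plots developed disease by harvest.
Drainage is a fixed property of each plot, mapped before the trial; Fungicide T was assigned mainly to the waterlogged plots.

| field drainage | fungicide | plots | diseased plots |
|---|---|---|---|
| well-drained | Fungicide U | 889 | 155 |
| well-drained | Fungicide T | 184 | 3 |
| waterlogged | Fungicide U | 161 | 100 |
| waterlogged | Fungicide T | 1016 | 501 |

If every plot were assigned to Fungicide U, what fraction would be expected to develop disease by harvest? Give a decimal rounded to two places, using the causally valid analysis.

Within every field drainage level Fungicide T has the lower rate, yet pooled Fungicide U does — Simpson's reversal.
The imbalance in field drainage arose from how plots were allocated, not from anything the fungicide did; and field drainage independently affects the outcome. The pooled gap is confounded — condition on field drainage.
Standardising Fungicide U to the population field drainage mix: 0.477·155/889 + 0.523·100/161 = 0.408.

0.41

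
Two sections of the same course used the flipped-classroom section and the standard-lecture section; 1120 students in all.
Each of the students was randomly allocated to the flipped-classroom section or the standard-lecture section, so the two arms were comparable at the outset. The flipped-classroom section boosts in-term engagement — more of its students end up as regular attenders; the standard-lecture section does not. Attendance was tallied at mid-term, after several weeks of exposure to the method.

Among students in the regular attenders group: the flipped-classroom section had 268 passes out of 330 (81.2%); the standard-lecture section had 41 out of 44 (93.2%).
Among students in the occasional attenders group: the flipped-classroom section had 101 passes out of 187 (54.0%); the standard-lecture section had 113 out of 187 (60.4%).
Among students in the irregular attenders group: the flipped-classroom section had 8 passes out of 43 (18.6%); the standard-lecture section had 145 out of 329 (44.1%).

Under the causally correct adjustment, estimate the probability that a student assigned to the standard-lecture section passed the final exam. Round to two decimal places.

0.53

The distribution of mid-term attendance is itself part of what the teaching method does — it is an intermediate outcome. Holding it fixed would remove that part of the effect; the total effect is the pooled difference.
So P(outcome | do(the standard-lecture section)) is just the pooled rate for the standard-lecture section: 299/560 = 0.534.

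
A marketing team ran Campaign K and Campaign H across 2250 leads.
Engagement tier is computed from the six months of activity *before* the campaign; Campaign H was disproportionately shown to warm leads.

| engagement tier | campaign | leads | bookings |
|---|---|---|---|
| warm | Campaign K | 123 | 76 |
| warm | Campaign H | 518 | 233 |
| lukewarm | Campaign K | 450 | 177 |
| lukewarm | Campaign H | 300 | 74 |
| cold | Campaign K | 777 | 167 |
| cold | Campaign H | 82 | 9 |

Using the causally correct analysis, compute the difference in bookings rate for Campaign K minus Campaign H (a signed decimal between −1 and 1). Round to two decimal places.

Within every engagement tier level Campaign K has the higher rate, yet pooled Campaign H does — Simpson's reversal.
Since engagement tier is a pre-existing factor (not a product of the campaign) and it affects the outcome on its own, it is a confounder. The stratified rates, not the pooled rate, identify the causal effect.
Adjusting over the population distribution of engagement tier: 0.285·(0.618−0.450) + 0.333·(0.393−0.247) + 0.382·(0.215−0.110) = +0.137.

+0.14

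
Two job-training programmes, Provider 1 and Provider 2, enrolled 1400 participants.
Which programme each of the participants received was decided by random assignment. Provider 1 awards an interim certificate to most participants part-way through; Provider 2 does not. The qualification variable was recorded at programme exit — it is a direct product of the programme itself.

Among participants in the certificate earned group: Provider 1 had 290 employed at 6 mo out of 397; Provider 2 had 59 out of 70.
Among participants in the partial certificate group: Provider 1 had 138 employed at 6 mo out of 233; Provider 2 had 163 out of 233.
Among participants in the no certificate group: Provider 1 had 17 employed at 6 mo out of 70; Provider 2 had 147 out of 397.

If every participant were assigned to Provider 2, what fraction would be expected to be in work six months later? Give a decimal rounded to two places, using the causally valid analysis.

0.53

The qualification attained during the programme-specific comparison favours Provider 2 throughout, but the pooled figures favour Provider 1. The question is whether to condition on qualification attained during the programme.
Qualification attained during the programme lies on the pathway programme → qualification attained during the programme → outcome, so adjusting for it blocks the indirect effect. For the total causal effect of programme, use the unadjusted pooled rates.
So P(outcome | do(Provider 2)) is just the pooled rate for Provider 2: 369/700 = 0.527.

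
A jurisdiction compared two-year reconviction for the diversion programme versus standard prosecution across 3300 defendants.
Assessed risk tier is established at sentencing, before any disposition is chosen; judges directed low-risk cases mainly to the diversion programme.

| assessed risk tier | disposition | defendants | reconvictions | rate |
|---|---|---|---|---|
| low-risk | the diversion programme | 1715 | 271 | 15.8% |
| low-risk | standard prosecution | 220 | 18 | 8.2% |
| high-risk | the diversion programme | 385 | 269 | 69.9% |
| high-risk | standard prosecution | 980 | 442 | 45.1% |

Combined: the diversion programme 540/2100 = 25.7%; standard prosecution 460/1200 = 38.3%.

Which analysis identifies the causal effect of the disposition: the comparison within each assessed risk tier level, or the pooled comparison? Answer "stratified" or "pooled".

Since assessed risk tier is a pre-existing factor (not a product of the disposition) and it affects the outcome on its own, it is a confounder. The stratified rates, not the pooled rate, identify the causal effect.
Within each level — low-risk: 15.8% vs 8.2%; high-risk: 69.9% vs 45.1% — standard prosecution is lower every time.

stratified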